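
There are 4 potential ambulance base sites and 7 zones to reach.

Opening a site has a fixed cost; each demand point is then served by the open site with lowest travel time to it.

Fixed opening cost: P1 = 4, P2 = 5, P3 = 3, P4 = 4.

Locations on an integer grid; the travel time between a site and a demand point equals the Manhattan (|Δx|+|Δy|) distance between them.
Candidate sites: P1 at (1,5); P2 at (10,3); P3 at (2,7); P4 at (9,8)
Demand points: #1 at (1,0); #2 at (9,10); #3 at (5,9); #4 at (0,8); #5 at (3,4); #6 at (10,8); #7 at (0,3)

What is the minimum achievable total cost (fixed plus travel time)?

Open {P1, P4}: assign each demand point to its cheapest open site.
  #1→P1 5, #2→P4 2, #3→P4 5, #4→P1 4, #5→P1 3, #6→P4 1, #7→P1 3
  travel time 23, fixed 8 → total 31.
Compare {P1, P3, P4}: travel time 22 + fixed 11 = 33.
Compare {P3, P4}: travel time 29 + fixed 7 = 36.
Compare {P1, P2, P4}: travel time 23 + fixed 13 = 36.
All other subsets cost ≥ 33. Minimum total cost: 31.

31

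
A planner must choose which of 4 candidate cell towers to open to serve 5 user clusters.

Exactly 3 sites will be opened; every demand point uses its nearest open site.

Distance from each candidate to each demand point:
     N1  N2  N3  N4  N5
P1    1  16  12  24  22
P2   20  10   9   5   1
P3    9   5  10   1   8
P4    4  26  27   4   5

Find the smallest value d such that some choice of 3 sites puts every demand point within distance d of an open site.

9

Open {P1, P2, P3}.
  Farthest demand point is N3 at distance 9 (to P2); all others are ≤ 9.
With {P2, P3, P4} the worst case is 9.
With {P1, P2, P4} the worst case is 10.
No size-3 selection achieves below 9.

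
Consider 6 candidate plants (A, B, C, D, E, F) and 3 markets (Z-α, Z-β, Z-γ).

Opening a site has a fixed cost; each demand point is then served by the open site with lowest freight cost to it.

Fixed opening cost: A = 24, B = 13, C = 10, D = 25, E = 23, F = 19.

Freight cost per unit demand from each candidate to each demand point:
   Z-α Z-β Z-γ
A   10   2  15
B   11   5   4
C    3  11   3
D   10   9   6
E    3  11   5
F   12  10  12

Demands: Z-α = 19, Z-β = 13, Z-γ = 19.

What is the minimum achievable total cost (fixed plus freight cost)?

Open {A, C}: assign each demand point to its cheapest open site.
  Z-α→C 19×3=57, Z-β→A 13×2=26, Z-γ→C 19×3=57
  freight cost 140, fixed 34 → total 174.
Compare {A, B, C}: freight cost 140 + fixed 47 = 187.
Compare {A, C, F}: freight cost 140 + fixed 53 = 193.
Compare {A, C, E}: freight cost 140 + fixed 57 = 197.
All other subsets cost ≥ 187. Minimum total cost: 174.

174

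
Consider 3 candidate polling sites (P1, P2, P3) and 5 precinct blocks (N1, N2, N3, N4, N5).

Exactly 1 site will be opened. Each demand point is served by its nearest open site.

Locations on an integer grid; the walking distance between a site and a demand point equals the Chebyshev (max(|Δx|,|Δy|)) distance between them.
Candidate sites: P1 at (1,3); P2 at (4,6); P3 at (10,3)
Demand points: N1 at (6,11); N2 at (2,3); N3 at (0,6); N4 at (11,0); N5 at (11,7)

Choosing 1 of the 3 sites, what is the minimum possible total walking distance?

26

Open {P2}.
  N1→P2 5, N2→P2 3, N3→P2 4, N4→P2 7, N5→P2 7  ⇒ total 26.
Compare {P1}: total 32.
Compare {P3}: total 33.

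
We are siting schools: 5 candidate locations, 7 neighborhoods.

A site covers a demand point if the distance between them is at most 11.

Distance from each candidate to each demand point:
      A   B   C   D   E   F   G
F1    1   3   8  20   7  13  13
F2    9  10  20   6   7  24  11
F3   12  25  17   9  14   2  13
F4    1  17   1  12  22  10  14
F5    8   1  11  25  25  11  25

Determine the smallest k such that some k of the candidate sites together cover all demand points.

2

Coverage sets (demand points within 11 of each site):
  F1: {A, B, C, E}
  F2: {A, B, D, E, G}
  F3: {D, F}
  F4: {A, C, F}
  F5: {A, B, C, F}
No single site covers all 7 demand points.
But {F2, F4} covers everything, so the minimum is 2.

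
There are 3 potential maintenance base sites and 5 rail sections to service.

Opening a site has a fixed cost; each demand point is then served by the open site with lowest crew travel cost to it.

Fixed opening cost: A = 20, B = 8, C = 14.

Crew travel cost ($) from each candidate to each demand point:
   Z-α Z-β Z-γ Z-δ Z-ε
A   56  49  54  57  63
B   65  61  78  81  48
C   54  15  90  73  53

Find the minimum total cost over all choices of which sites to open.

267

Open {A, C}: assign each demand point to its cheapest open site.
  Z-α→C 54, Z-β→C 15, Z-γ→A 54, Z-δ→A 57, Z-ε→C 53
  crew travel cost 233, fixed 34 → total 267.
Compare {A, B, C}: crew travel cost 228 + fixed 42 = 270.
Compare {B, C}: crew travel cost 268 + fixed 22 = 290.
Compare {A, B}: crew travel cost 264 + fixed 28 = 292.
All other subsets cost ≥ 270. Minimum total cost: 267.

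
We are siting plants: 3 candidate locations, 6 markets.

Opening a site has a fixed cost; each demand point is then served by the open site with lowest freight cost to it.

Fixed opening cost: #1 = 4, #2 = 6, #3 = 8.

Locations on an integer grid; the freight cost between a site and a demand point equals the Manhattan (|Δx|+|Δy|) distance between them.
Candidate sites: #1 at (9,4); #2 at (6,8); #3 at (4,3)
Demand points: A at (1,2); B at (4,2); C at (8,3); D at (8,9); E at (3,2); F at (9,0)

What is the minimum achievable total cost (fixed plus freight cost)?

Open {#1, #3}: assign each demand point to its cheapest open site.
  A→#3 4, B→#3 1, C→#1 2, D→#1 6, E→#3 2, F→#1 4
  freight cost 19, fixed 12 → total 31.
Compare {#1, #2, #3}: freight cost 16 + fixed 18 = 34.
Compare {#2, #3}: freight cost 22 + fixed 14 = 36.
Compare {#3}: freight cost 29 + fixed 8 = 37.
All other subsets cost ≥ 34. Minimum total cost: 31.

31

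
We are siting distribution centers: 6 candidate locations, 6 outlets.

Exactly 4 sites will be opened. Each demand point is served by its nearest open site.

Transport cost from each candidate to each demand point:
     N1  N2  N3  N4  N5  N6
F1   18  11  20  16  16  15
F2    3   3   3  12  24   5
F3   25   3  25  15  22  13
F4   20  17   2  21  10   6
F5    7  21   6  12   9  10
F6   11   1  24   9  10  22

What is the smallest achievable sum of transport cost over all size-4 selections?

29

Open {F2, F4, F5, F6}.
  N1→F2 3, N2→F6 1, N3→F4 2, N4→F6 9, N5→F5 9, N6→F2 5  ⇒ total 29.
Compare {F1, F2, F4, F6}: total 30.
Compare {F1, F2, F5, F6}: total 30.
No size-4 selection does better; minimum is 29.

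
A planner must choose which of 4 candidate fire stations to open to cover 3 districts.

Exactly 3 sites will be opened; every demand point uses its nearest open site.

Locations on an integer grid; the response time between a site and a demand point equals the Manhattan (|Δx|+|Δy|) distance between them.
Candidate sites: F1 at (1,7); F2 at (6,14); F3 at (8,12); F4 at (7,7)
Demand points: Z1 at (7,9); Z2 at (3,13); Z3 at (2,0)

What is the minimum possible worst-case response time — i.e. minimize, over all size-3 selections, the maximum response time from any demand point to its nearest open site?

8

Open {F1, F2, F3}.
  Farthest demand point is Z3 at response time 8 (to F1); all others are ≤ 8.
With {F1, F2, F4} the worst case is 8.
With {F1, F3, F4} the worst case is 8.
No size-3 selection achieves below 8.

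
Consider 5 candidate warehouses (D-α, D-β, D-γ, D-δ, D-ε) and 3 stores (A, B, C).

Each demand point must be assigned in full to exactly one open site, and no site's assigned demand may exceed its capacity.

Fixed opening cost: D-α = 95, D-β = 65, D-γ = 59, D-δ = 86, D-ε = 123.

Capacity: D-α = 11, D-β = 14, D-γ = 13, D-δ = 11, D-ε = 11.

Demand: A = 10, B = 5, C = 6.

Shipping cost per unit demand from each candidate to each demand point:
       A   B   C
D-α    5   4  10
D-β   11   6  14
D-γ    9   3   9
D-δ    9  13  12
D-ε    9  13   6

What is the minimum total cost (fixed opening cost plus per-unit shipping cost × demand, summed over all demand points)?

Open {D-α, D-γ}; cheapest assignment that respects the capacities:
  D-α (cap 11, load 10): A — cost 10×5 = 50
  D-γ (cap 13, load 11): B, C — cost 5×3 + 6×9 = 69
  Shipping 119, fixed 154 → total 273.
  Any other capacity-feasible assignment to {D-α, D-γ} ships for at least 119.
Compare {D-β, D-γ}: its best feasible assignment gives total 303.
Compare {D-γ, D-δ}: its best feasible assignment gives total 304.
Every other set of open sites that can feasibly serve all demand totals ≥ 303 even under its best assignment. Minimum: 273.

273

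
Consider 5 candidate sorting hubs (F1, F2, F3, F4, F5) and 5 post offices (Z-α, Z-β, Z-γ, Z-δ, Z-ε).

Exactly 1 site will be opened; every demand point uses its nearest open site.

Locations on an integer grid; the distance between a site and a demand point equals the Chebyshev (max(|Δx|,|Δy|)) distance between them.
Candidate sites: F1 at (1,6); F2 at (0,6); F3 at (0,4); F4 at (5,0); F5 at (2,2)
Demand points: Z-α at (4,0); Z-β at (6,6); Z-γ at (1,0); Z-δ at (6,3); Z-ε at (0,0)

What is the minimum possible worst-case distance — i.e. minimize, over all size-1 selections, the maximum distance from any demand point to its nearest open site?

4

Open {F5}.
  Farthest demand point is Z-β at distance 4 (to F5); all others are ≤ 4.
With {F1} the worst case is 6.
With {F2} the worst case is 6.
No size-1 selection achieves below 4.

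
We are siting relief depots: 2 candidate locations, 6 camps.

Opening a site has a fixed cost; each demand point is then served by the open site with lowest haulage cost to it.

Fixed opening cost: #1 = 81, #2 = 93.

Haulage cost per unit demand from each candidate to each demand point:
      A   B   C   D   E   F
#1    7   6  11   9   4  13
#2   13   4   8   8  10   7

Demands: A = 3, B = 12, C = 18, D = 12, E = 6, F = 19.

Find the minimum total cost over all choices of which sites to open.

613

Open {#2}: assign each demand point to its cheapest open site.
  A→#2 3×13=39, B→#2 12×4=48, C→#2 18×8=144, D→#2 12×8=96, E→#2 6×10=60, F→#2 19×7=133
  haulage cost 520, fixed 93 → total 613.
Compare {#1, #2}: haulage cost 466 + fixed 174 = 640.
Compare {#1}: haulage cost 670 + fixed 81 = 751.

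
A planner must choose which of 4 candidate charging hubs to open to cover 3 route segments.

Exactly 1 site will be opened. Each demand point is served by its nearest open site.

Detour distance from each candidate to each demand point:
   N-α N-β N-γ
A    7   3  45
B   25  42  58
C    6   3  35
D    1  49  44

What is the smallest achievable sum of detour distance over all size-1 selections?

Open {C}.
  N-α→C 6, N-β→C 3, N-γ→C 35  ⇒ total 44.
Compare {A}: total 55.
Compare {D}: total 94.
No size-1 selection does better; minimum is 44.

44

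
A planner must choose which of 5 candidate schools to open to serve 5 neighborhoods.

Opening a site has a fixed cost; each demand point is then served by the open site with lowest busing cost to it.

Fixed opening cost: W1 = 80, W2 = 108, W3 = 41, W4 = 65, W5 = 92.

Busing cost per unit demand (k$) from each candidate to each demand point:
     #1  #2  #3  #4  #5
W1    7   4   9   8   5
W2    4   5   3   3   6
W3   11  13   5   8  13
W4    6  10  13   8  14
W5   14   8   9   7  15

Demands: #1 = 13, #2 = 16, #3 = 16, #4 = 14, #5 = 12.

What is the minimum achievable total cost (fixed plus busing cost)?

402

Open {W2}: assign each demand point to its cheapest open site.
  #1→W2 13×4=52, #2→W2 16×5=80, #3→W2 16×3=48, #4→W2 14×3=42, #5→W2 12×6=72
  busing cost 294, fixed 108 → total 402.
Compare {W2, W3}: busing cost 294 + fixed 149 = 443.
Compare {W1, W2}: busing cost 266 + fixed 188 = 454.
Compare {W2, W4}: busing cost 294 + fixed 173 = 467.
All other subsets cost ≥ 443. Minimum total cost: 402.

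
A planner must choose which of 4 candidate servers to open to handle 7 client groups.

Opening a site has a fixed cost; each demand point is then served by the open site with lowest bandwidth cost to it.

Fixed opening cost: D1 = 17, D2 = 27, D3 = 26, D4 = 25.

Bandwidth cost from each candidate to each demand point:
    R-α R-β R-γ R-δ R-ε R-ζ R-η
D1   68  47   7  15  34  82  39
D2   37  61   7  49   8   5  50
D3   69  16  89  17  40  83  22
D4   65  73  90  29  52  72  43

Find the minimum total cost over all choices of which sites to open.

Open {D2, D3}: assign each demand point to its cheapest open site.
  R-α→D2 37, R-β→D3 16, R-γ→D2 7, R-δ→D3 17, R-ε→D2 8, R-ζ→D2 5, R-η→D3 22
  bandwidth cost 112, fixed 53 → total 165.
Compare {D1, D2, D3}: bandwidth cost 110 + fixed 70 = 180.
Compare {D2, D3, D4}: bandwidth cost 112 + fixed 78 = 190.
Compare {D1, D2}: bandwidth cost 158 + fixed 44 = 202.
All other subsets cost ≥ 180. Minimum total cost: 165.

165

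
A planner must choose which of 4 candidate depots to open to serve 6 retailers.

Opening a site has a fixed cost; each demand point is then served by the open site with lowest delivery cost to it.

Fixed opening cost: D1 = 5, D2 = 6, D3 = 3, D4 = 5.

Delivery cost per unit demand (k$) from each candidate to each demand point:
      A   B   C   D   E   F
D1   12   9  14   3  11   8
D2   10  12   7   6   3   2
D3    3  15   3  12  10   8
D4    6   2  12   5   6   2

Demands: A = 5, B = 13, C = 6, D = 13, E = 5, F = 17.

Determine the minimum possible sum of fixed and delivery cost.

166

Open {D1, D2, D3, D4}: assign each demand point to its cheapest open site.
  A→D3 5×3=15, B→D4 13×2=26, C→D3 6×3=18, D→D1 13×3=39, E→D2 5×3=15, F→D2 17×2=34
  delivery cost 147, fixed 19 → total 166.
Compare {D1, D3, D4}: delivery cost 162 + fixed 13 = 175.
Compare {D2, D3, D4}: delivery cost 173 + fixed 14 = 187.
Compare {D3, D4}: delivery cost 188 + fixed 8 = 196.
All other subsets cost ≥ 175. Minimum total cost: 166.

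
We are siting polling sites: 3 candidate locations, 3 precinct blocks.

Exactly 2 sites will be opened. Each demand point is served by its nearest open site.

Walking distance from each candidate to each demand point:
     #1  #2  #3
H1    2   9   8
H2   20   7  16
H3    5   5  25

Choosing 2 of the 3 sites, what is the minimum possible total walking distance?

Open {H1, H3}.
  #1→H1 2, #2→H3 5, #3→H1 8  ⇒ total 15.
Compare {H1, H2}: total 17.
Compare {H2, H3}: total 26.

15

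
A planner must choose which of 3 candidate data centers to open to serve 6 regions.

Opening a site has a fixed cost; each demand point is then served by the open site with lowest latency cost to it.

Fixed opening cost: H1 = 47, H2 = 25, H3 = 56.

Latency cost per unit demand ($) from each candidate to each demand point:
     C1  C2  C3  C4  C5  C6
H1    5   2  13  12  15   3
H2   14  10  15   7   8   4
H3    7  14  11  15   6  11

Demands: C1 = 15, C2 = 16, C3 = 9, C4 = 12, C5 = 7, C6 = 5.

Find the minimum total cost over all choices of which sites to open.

451

Open {H1, H2}: assign each demand point to its cheapest open site.
  C1→H1 15×5=75, C2→H1 16×2=32, C3→H1 9×13=117, C4→H2 12×7=84, C5→H2 7×8=56, C6→H1 5×3=15
  latency cost 379, fixed 72 → total 451.
Compare {H1, H2, H3}: latency cost 347 + fixed 128 = 475.
Compare {H1, H3}: latency cost 407 + fixed 103 = 510.
Compare {H1}: latency cost 488 + fixed 47 = 535.
All other subsets cost ≥ 475. Minimum total cost: 451.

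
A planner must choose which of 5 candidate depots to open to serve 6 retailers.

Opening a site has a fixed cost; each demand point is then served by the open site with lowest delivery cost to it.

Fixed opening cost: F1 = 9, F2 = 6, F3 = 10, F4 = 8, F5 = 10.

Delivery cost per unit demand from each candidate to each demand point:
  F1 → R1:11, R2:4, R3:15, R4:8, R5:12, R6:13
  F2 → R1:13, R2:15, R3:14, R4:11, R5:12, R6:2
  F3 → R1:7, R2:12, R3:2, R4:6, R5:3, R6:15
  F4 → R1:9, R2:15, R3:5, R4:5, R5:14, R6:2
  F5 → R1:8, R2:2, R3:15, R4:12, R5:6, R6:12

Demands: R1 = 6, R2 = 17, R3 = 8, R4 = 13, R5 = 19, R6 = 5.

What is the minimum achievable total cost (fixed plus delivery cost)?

252

Open {F3, F4, F5}: assign each demand point to its cheapest open site.
  R1→F3 6×7=42, R2→F5 17×2=34, R3→F3 8×2=16, R4→F4 13×5=65, R5→F3 19×3=57, R6→F4 5×2=10
  delivery cost 224, fixed 28 → total 252.
Compare {F2, F3, F4, F5}: delivery cost 224 + fixed 34 = 258.
Compare {F1, F3, F4, F5}: delivery cost 224 + fixed 37 = 261.
Compare {F2, F3, F5}: delivery cost 237 + fixed 26 = 263.
All other subsets cost ≥ 258. Minimum total cost: 252.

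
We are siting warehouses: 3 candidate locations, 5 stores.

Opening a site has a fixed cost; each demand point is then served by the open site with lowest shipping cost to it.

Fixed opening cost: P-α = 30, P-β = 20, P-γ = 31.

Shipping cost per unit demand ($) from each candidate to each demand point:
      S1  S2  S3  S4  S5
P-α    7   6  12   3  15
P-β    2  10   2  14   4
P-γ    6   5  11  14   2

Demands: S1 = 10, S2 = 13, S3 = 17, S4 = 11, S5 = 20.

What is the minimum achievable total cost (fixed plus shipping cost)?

273

Open {P-α, P-β, P-γ}: assign each demand point to its cheapest open site.
  S1→P-β 10×2=20, S2→P-γ 13×5=65, S3→P-β 17×2=34, S4→P-α 11×3=33, S5→P-γ 20×2=40
  shipping cost 192, fixed 81 → total 273.
Compare {P-α, P-β}: shipping cost 245 + fixed 50 = 295.
Compare {P-β, P-γ}: shipping cost 313 + fixed 51 = 364.
Compare {P-β}: shipping cost 418 + fixed 20 = 438.
All other subsets cost ≥ 295. Minimum total cost: 273.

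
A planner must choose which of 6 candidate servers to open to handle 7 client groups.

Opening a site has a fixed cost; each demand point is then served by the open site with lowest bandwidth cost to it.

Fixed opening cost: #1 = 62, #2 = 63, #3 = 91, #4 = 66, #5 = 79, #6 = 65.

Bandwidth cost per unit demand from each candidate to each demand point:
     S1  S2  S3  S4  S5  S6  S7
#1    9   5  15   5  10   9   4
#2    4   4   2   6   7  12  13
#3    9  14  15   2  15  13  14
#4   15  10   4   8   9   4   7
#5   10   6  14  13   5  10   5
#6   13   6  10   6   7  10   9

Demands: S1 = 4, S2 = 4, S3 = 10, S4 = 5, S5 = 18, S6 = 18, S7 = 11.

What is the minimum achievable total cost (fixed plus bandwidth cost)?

486

Open {#2, #4}: assign each demand point to its cheapest open site.
  S1→#2 4×4=16, S2→#2 4×4=16, S3→#2 10×2=20, S4→#2 5×6=30, S5→#2 18×7=126, S6→#4 18×4=72, S7→#4 11×7=77
  bandwidth cost 357, fixed 129 → total 486.
Compare {#4, #5}: bandwidth cost 361 + fixed 145 = 506.
Compare {#2, #4, #5}: bandwidth cost 299 + fixed 208 = 507.
Compare {#1, #2, #4}: bandwidth cost 319 + fixed 191 = 510.
All other subsets cost ≥ 506. Minimum total cost: 486.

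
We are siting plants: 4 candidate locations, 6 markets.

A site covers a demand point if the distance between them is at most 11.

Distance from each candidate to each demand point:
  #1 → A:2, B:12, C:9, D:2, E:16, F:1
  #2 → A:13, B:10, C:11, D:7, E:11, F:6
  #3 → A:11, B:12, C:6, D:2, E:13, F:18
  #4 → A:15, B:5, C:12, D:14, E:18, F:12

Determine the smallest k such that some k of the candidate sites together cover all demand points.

2

Coverage sets (demand points within 11 of each site):
  #1: {A, C, D, F}
  #2: {B, C, D, E, F}
  #3: {A, C, D}
  #4: {B}
No single site covers all 6 demand points.
But {#1, #2} covers everything, so the minimum is 2.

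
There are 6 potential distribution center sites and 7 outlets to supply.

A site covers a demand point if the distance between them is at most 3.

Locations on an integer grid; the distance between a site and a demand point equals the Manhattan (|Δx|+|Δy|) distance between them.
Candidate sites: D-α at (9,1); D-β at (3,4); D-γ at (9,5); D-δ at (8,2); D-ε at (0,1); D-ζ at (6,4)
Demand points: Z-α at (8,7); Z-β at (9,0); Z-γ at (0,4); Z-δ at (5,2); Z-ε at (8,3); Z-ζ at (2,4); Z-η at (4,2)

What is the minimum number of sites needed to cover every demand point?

Coverage sets (demand points within 3 of each site):
  D-α: {Z-β, Z-ε}
  D-β: {Z-γ, Z-ζ, Z-η}
  D-γ: {Z-α, Z-ε}
  D-δ: {Z-β, Z-δ, Z-ε}
  D-ε: {Z-γ}
  D-ζ: {Z-δ, Z-ε}
No 2 sites suffice: every size-2 union leaves at least one demand point uncovered.
But {D-β, D-γ, D-δ} covers everything, so the minimum is 3.

3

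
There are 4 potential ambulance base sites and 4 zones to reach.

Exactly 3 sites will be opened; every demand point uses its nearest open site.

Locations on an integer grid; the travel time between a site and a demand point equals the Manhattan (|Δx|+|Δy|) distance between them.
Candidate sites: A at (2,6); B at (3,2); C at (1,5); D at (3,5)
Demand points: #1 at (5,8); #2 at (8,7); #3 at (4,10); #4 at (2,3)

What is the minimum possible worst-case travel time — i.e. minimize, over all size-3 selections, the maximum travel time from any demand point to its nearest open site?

7

Open {A, B, C}.
  Farthest demand point is #2 at travel time 7 (to A); all others are ≤ 7.
With {A, B, D} the worst case is 7.
With {A, C, D} the worst case is 7.
No size-3 selection achieves below 7.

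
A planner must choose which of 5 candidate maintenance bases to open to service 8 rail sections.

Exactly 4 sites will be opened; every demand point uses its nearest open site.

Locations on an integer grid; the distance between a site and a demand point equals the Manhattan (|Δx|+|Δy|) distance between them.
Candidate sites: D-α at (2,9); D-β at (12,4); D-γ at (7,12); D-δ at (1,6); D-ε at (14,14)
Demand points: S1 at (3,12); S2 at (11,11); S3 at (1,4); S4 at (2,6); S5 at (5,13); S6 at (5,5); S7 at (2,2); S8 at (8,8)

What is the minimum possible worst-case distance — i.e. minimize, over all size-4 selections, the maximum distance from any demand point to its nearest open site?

5

Open {D-α, D-β, D-γ, D-δ}.
  Farthest demand point is S2 at distance 5 (to D-γ); all others are ≤ 5.
With {D-α, D-γ, D-δ, D-ε} the worst case is 5.
With {D-β, D-γ, D-δ, D-ε} the worst case is 5.
No size-4 selection achieves below 5.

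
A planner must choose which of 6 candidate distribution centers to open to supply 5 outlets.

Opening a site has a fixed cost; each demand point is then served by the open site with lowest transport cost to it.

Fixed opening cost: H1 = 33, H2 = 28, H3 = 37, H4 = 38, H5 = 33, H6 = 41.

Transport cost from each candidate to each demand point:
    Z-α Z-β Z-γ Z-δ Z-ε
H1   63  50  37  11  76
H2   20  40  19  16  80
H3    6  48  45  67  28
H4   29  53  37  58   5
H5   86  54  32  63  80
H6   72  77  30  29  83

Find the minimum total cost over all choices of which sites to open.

Open {H2, H4}: assign each demand point to its cheapest open site.
  Z-α→H2 20, Z-β→H2 40, Z-γ→H2 19, Z-δ→H2 16, Z-ε→H4 5
  transport cost 100, fixed 66 → total 166.
Compare {H2, H3}: transport cost 109 + fixed 65 = 174.
Compare {H2, H3, H4}: transport cost 86 + fixed 103 = 189.
Compare {H1, H2, H4}: transport cost 95 + fixed 99 = 194.
All other subsets cost ≥ 174. Minimum total cost: 166.

166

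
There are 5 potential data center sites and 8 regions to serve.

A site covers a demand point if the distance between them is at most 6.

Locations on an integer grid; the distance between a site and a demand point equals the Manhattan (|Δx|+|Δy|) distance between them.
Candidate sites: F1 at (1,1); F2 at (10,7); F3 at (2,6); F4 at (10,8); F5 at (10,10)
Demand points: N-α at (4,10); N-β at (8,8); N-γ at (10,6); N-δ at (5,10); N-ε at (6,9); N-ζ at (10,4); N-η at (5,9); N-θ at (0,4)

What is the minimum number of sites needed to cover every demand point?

2

Coverage sets (demand points within 6 of each site):
  F1: {N-θ}
  F2: {N-β, N-γ, N-ε, N-ζ}
  F3: {N-α, N-η, N-θ}
  F4: {N-β, N-γ, N-ε, N-ζ, N-η}
  F5: {N-α, N-β, N-γ, N-δ, N-ε, N-ζ, N-η}
No single site covers all 8 demand points.
But {F1, F5} covers everything, so the minimum is 2.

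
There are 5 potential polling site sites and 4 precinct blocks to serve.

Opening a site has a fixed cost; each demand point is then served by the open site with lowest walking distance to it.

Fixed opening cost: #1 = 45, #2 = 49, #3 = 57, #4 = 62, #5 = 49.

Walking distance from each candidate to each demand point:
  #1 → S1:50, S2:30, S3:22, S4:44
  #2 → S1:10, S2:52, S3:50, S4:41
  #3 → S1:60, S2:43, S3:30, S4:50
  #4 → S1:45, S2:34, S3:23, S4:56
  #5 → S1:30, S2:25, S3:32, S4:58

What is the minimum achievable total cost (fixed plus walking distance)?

191

Open {#1}: assign each demand point to its cheapest open site.
  S1→#1 50, S2→#1 30, S3→#1 22, S4→#1 44
  walking distance 146, fixed 45 → total 191.
Compare {#5}: walking distance 145 + fixed 49 = 194.
Compare {#1, #2}: walking distance 103 + fixed 94 = 197.
Compare {#2}: walking distance 153 + fixed 49 = 202.
All other subsets cost ≥ 194. Minimum total cost: 191.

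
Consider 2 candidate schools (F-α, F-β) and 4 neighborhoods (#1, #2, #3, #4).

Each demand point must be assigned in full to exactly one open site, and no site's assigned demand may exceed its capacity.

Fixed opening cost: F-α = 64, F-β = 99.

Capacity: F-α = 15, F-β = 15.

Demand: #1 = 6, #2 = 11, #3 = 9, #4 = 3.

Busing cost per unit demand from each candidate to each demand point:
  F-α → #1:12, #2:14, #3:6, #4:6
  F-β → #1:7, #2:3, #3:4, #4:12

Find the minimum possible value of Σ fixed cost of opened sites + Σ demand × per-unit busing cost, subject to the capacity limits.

Open {F-α, F-β}; cheapest assignment that respects the capacities:
  F-α (cap 15, load 15): #1, #3 — cost 6×12 + 9×6 = 126
  F-β (cap 15, load 14): #2, #4 — cost 11×3 + 3×12 = 69
  Shipping 195, fixed 163 → total 358.
  Any other capacity-feasible assignment to {F-α, F-β} ships for at least 195.
Total demand is 29 and no other set of sites has combined capacity ≥ 29, so {F-α, F-β} is the only feasible choice of open sites. Minimum: 358.

358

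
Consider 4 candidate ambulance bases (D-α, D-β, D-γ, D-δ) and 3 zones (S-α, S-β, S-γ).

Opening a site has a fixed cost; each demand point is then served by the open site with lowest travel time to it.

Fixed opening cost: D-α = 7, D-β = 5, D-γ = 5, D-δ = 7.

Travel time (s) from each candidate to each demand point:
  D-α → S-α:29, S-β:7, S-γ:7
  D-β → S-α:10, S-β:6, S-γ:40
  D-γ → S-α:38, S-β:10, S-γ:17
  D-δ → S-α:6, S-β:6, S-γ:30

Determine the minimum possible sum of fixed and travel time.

Open {D-α, D-δ}: assign each demand point to its cheapest open site.
  S-α→D-δ 6, S-β→D-δ 6, S-γ→D-α 7
  travel time 19, fixed 14 → total 33.
Compare {D-α, D-β}: travel time 23 + fixed 12 = 35.
Compare {D-α, D-β, D-δ}: travel time 19 + fixed 19 = 38.
Compare {D-α, D-γ, D-δ}: travel time 19 + fixed 19 = 38.
All other subsets cost ≥ 35. Minimum total cost: 33.

33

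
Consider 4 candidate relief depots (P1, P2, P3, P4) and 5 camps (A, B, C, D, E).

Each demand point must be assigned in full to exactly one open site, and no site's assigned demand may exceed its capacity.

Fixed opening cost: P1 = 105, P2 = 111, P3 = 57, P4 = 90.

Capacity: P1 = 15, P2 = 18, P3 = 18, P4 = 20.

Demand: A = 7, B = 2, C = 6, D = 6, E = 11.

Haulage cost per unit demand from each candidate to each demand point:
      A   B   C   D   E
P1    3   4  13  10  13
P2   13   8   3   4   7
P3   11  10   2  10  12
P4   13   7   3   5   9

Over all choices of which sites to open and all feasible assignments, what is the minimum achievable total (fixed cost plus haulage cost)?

Open {P2, P3}; cheapest assignment that respects the capacities:
  P2 (cap 18, load 17): D, E — cost 6×4 + 11×7 = 101
  P3 (cap 18, load 15): A, B, C — cost 7×11 + 2×10 + 6×2 = 109
  Shipping 210, fixed 168 → total 378.
  Any other capacity-feasible assignment to {P2, P3} ships for at least 210.
Compare {P3, P4}: its best feasible assignment gives total 379.
Compare {P1, P3}: its best feasible assignment gives total 395.
Every other set of open sites that can feasibly serve all demand totals ≥ 379 even under its best assignment. Minimum: 378.

378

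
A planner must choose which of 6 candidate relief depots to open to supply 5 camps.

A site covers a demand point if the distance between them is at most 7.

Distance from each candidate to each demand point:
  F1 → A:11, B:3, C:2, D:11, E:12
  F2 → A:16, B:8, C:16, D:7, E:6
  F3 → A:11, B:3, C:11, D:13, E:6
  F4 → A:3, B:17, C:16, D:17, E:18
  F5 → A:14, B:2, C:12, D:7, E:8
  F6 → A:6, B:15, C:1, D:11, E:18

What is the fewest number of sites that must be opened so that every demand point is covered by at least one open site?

Coverage sets (demand points within 7 of each site):
  F1: {B, C}
  F2: {D, E}
  F3: {B, E}
  F4: {A}
  F5: {B, D}
  F6: {A, C}
No 2 sites suffice: every size-2 union leaves at least one demand point uncovered.
But {F1, F2, F4} covers everything, so the minimum is 3.

3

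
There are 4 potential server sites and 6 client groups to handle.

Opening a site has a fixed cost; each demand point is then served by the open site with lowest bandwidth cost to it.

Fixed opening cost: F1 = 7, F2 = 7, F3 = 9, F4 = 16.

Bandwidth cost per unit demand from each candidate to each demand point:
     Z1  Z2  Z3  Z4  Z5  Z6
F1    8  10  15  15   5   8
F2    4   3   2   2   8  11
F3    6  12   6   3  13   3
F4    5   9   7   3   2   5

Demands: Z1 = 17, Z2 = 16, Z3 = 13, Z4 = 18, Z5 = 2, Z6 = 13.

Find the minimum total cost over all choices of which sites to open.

249

Open {F2, F3}: assign each demand point to its cheapest open site.
  Z1→F2 17×4=68, Z2→F2 16×3=48, Z3→F2 13×2=26, Z4→F2 18×2=36, Z5→F2 2×8=16, Z6→F3 13×3=39
  bandwidth cost 233, fixed 16 → total 249.
Compare {F1, F2, F3}: bandwidth cost 227 + fixed 23 = 250.
Compare {F2, F3, F4}: bandwidth cost 221 + fixed 32 = 253.
Compare {F1, F2, F3, F4}: bandwidth cost 221 + fixed 39 = 260.
All other subsets cost ≥ 250. Minimum total cost: 249.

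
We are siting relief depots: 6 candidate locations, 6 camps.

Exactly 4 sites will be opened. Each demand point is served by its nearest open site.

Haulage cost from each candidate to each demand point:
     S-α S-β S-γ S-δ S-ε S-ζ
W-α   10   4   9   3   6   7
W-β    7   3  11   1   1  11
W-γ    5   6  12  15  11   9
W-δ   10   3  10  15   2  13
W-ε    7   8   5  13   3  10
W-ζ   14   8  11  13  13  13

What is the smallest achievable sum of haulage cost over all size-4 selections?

22

Open {W-α, W-β, W-γ, W-ε}.
  S-α→W-γ 5, S-β→W-β 3, S-γ→W-ε 5, S-δ→W-β 1, S-ε→W-β 1, S-ζ→W-α 7  ⇒ total 22.
Compare {W-α, W-β, W-δ, W-ε}: total 24.
Compare {W-α, W-β, W-ε, W-ζ}: total 24.
No size-4 selection does better; minimum is 22.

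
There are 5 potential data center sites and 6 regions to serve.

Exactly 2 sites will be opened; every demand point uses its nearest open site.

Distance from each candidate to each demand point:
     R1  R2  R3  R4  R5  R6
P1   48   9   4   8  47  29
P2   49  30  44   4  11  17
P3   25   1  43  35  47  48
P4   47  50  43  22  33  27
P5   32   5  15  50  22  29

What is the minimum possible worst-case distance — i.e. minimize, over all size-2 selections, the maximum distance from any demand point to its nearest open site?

32

Open {P1, P5}.
  Farthest demand point is R1 at distance 32 (to P5); all others are ≤ 32.
With {P2, P5} the worst case is 32.
With {P4, P5} the worst case is 32.
No size-2 selection achieves below 32.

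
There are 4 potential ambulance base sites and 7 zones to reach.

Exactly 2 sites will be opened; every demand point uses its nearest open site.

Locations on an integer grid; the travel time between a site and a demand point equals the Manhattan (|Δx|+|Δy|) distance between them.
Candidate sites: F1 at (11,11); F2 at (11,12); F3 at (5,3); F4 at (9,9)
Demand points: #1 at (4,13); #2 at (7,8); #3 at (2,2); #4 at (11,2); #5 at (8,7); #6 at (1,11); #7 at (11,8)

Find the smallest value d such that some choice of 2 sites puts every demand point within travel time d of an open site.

Open {F1, F3}.
  Farthest demand point is #6 at travel time 10 (to F1); all others are ≤ 10.
With {F3, F4} the worst case is 10.
With {F2, F3} the worst case is 11.
No size-2 selection achieves below 10.

10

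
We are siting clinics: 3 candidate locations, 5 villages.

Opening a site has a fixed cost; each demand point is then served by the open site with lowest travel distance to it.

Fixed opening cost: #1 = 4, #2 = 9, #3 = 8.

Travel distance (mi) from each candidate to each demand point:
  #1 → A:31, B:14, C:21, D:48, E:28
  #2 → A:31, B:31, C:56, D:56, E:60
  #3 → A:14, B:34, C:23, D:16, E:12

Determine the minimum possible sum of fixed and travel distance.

89

Open {#1, #3}: assign each demand point to its cheapest open site.
  A→#3 14, B→#1 14, C→#1 21, D→#3 16, E→#3 12
  travel distance 77, fixed 12 → total 89.
Compare {#1, #2, #3}: travel distance 77 + fixed 21 = 98.
Compare {#3}: travel distance 99 + fixed 8 = 107.
Compare {#2, #3}: travel distance 96 + fixed 17 = 113.
All other subsets cost ≥ 98. Minimum total cost: 89.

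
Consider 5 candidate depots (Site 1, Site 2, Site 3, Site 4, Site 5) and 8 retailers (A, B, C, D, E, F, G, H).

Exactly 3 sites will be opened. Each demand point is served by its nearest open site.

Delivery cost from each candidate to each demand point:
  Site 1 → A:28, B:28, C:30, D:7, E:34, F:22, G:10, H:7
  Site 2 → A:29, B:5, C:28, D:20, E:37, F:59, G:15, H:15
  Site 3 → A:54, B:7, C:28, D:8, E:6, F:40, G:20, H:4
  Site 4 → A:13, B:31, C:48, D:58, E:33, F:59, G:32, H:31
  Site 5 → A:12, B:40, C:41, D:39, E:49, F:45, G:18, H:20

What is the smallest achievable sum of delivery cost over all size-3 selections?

Open {Site 1, Site 3, Site 5}.
  A→Site 5 12, B→Site 3 7, C→Site 3 28, D→Site 1 7, E→Site 3 6, F→Site 1 22, G→Site 1 10, H→Site 3 4  ⇒ total 96.
Compare {Site 1, Site 3, Site 4}: total 97.
Compare {Site 1, Site 2, Site 3}: total 110.
No size-3 selection does better; minimum is 96.

96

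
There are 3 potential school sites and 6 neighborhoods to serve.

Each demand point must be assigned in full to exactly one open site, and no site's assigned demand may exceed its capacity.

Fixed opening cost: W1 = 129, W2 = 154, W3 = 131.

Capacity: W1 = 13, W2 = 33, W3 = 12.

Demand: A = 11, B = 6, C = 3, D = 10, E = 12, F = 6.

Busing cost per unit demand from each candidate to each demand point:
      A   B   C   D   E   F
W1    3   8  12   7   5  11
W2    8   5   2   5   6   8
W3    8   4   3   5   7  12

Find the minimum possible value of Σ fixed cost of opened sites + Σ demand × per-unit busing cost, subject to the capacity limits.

647

Open {W1, W2, W3}; cheapest assignment that respects the capacities:
  W1 (cap 13, load 11): A — cost 11×3 = 33
  W2 (cap 33, load 31): C, D, E, F — cost 3×2 + 10×5 + 12×6 + 6×8 = 176
  W3 (cap 12, load 6): B — cost 6×4 = 24
  Shipping 233, fixed 414 → total 647.
  Any other capacity-feasible assignment to {W1, W2, W3} ships for at least 233.
Total demand is 48 and no other set of sites has combined capacity ≥ 48, so {W1, W2, W3} is the only feasible choice of open sites. Minimum: 647.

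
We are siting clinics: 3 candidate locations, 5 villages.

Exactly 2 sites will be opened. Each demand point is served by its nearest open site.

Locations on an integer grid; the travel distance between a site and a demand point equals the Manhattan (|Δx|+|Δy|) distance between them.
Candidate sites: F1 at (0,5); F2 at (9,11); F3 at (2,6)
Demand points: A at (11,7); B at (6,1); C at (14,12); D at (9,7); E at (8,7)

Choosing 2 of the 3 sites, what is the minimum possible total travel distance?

Open {F2, F3}.
  A→F2 6, B→F3 9, C→F2 6, D→F2 4, E→F2 5  ⇒ total 30.
Compare {F1, F2}: total 31.
Compare {F1, F3}: total 52.

30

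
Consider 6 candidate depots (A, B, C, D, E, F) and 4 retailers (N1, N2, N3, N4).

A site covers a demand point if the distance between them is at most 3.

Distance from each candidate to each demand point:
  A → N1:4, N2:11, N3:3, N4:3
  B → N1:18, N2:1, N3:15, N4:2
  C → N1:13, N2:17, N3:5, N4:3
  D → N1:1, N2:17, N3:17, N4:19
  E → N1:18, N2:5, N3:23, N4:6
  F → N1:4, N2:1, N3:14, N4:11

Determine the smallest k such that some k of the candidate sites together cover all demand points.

3

Coverage sets (demand points within 3 of each site):
  A: {N3, N4}
  B: {N2, N4}
  C: {N4}
  D: {N1}
  E: {}
  F: {N2}
No 2 sites suffice: every size-2 union leaves at least one demand point uncovered.
But {A, B, D} covers everything, so the minimum is 3.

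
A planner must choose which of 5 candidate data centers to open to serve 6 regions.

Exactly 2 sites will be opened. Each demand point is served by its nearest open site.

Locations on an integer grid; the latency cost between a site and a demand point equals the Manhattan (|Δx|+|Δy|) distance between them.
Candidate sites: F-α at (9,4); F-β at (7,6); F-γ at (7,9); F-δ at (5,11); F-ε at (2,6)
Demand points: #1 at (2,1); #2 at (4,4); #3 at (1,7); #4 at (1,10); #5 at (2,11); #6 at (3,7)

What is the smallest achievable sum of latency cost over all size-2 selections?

21

Open {F-δ, F-ε}.
  #1→F-ε 5, #2→F-ε 4, #3→F-ε 2, #4→F-δ 5, #5→F-δ 3, #6→F-ε 2  ⇒ total 21.
Compare {F-α, F-ε}: total 23.
Compare {F-β, F-ε}: total 23.
No size-2 selection does better; minimum is 21.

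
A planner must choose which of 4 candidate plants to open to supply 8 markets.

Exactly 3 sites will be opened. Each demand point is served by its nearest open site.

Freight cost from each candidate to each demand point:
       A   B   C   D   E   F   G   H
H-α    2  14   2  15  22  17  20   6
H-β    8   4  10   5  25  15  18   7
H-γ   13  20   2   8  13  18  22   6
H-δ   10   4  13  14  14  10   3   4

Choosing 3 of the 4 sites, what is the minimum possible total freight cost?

44

Open {H-α, H-β, H-δ}.
  A→H-α 2, B→H-β 4, C→H-α 2, D→H-β 5, E→H-δ 14, F→H-δ 10, G→H-δ 3, H→H-δ 4  ⇒ total 44.
Compare {H-α, H-γ, H-δ}: total 46.
Compare {H-β, H-γ, H-δ}: total 49.
No size-3 selection does better; minimum is 44.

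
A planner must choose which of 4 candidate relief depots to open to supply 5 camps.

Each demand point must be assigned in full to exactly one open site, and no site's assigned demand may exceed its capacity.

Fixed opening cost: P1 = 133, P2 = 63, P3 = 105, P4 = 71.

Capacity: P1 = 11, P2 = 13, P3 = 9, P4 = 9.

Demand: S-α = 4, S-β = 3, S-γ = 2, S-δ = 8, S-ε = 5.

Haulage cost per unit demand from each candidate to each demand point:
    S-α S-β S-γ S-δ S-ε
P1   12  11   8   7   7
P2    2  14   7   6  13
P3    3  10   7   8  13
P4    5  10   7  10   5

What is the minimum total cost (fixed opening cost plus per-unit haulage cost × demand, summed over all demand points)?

Open {P2, P4}; cheapest assignment that respects the capacities:
  P2 (cap 13, load 13): S-β, S-γ, S-δ — cost 3×14 + 2×7 + 8×6 = 104
  P4 (cap 9, load 9): S-α, S-ε — cost 4×5 + 5×5 = 45
  Shipping 149, fixed 134 → total 283.
  Any other capacity-feasible assignment to {P2, P4} ships for at least 149.
Compare {P1, P2}: its best feasible assignment gives total 336.
Compare {P2, P3}: its best feasible assignment gives total 337.
Every other set of open sites that can feasibly serve all demand totals ≥ 336 even under its best assignment. Minimum: 283.

283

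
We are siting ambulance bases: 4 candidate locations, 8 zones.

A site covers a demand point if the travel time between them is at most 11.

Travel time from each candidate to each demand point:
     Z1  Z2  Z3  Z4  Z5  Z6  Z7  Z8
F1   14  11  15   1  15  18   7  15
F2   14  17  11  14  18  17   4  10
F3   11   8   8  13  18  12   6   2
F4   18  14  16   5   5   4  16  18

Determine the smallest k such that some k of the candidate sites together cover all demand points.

2

Coverage sets (demand points within 11 of each site):
  F1: {Z2, Z4, Z7}
  F2: {Z3, Z7, Z8}
  F3: {Z1, Z2, Z3, Z7, Z8}
  F4: {Z4, Z5, Z6}
No single site covers all 8 demand points.
But {F3, F4} covers everything, so the minimum is 2.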